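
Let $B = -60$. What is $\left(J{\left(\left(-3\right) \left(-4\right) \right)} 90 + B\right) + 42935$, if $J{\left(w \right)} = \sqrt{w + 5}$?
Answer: $42875 + 90 \sqrt{17} \approx 43246.0$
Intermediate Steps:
$J{\left(w \right)} = \sqrt{5 + w}$
$\left(J{\left(\left(-3\right) \left(-4\right) \right)} 90 + B\right) + 42935 = \left(\sqrt{5 - -12} \cdot 90 - 60\right) + 42935 = \left(\sqrt{5 + 12} \cdot 90 - 60\right) + 42935 = \left(\sqrt{17} \cdot 90 - 60\right) + 42935 = \left(90 \sqrt{17} - 60\right) + 42935 = \left(-60 + 90 \sqrt{17}\right) + 42935 = 42875 + 90 \sqrt{17}$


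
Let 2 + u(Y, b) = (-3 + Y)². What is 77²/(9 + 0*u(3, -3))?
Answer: 5929/9 ≈ 658.78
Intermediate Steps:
u(Y, b) = -2 + (-3 + Y)²
77²/(9 + 0*u(3, -3)) = 77²/(9 + 0*(-2 + (-3 + 3)²)) = 5929/(9 + 0*(-2 + 0²)) = 5929/(9 + 0*(-2 + 0)) = 5929/(9 + 0*(-2)) = 5929/(9 + 0) = 5929/9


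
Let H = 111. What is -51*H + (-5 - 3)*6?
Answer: -5709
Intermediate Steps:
-51*H + (-5 - 3)*6 = -51*111 + (-5 - 3)*6 = -5661 - 8*6 = -5661 - 48 = -5709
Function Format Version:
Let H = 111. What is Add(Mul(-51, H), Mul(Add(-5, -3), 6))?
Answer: -5709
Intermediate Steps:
Add(Mul(-51, H), Mul(Add(-5, -3), 6)) = Add(Mul(-51, 111), Mul(Add(-5, -3), 6)) = Add(-5661, Mul(-8, 6)) = Add(-5661, -48) = -5709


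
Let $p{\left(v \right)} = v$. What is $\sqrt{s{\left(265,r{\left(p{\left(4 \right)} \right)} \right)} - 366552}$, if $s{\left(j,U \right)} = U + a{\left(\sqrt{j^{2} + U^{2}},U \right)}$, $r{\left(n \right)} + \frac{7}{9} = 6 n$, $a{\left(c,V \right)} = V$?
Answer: $\frac{5 i \sqrt{131942}}{3} \approx 605.4 i$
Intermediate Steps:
$r{\left(n \right)} = - \frac{7}{9} + 6 n$
$s{\left(j,U \right)} = 2 U$ ($s{\left(j,U \right)} = U + U = 2 U$)
$\sqrt{s{\left(265,r{\left(p{\left(4 \right)} \right)} \right)} - 366552} = \sqrt{2 \left(- \frac{7}{9} + 6 \cdot 4\right) - 366552} = \sqrt{2 \left(- \frac{7}{9} + 24\right) - 366552} = \sqrt{2 \cdot \frac{209}{9} - 366552} = \sqrt{\frac{418}{9} - 366552} = \sqrt{- \frac{3298550}{9}} = \frac{5 i \sqrt{131942}}{3}$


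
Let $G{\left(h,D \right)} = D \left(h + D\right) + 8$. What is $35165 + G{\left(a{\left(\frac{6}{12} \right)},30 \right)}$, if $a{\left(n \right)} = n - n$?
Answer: $36073$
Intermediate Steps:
$a{\left(n \right)} = 0$
$G{\left(h,D \right)} = 8 + D \left(D + h\right)$ ($G{\left(h,D \right)} = D \left(D + h\right) + 8 = 8 + D \left(D + h\right)$)
$35165 + G{\left(a{\left(\frac{6}{12} \right)},30 \right)} = 35165 + \left(8 + 30^{2} + 30 \cdot 0\right) = 35165 + \left(8 + 900 + 0\right) = 35165 + 908 = 36073$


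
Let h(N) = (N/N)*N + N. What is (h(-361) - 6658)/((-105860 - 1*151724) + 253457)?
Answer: 7380/4127 ≈ 1.7882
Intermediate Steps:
h(N) = 2*N (h(N) = 1*N + N = N + N = 2*N)
(h(-361) - 6658)/((-105860 - 1*151724) + 253457) = (2*(-361) - 6658)/((-105860 - 1*151724) + 253457) = (-722 - 6658)/((-105860 - 151724) + 253457) = -7380/(-257584 + 253457) = -7380/(-4127) = -7380*(-1/4127) = 7380/4127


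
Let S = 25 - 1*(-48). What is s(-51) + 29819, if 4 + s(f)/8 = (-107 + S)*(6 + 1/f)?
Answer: 84481/3 ≈ 28160.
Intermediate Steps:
S = 73 (S = 25 + 48 = 73)
s(f) = -1664 - 272/f (s(f) = -32 + 8*((-107 + 73)*(6 + 1/f)) = -32 + 8*(-34*(6 + 1/f)) = -32 + 8*(-204 - 34/f) = -32 + (-1632 - 272/f) = -1664 - 272/f)
s(-51) + 29819 = (-1664 - 272/(-51)) + 29819 = (-1664 - 272*(-1/51)) + 29819 = (-1664 + 16/3) + 29819 = -4976/3 + 29819 = 84481/3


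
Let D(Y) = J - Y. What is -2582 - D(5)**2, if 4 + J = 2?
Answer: -2631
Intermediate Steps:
J = -2 (J = -4 + 2 = -2)
D(Y) = -2 - Y
-2582 - D(5)**2 = -2582 - (-2 - 1*5)**2 = -2582 - (-2 - 5)**2 = -2582 - 1*(-7)**2 = -2582 - 1*49 = -2582 - 49 = -2631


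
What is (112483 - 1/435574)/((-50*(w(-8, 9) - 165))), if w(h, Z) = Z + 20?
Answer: 48994670241/2961903200 ≈ 16.542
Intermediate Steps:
w(h, Z) = 20 + Z
(112483 - 1/435574)/((-50*(w(-8, 9) - 165))) = (112483 - 1/435574)/((-50*((20 + 9) - 165))) = (112483 - 1*1/435574)/((-50*(29 - 165))) = (112483 - 1/435574)/((-50*(-136))) = (48994670241/435574)/6800 = (48994670241/435574)*(1/6800) = 48994670241/2961903200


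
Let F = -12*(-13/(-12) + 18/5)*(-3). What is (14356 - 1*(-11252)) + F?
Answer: 128883/5 ≈ 25777.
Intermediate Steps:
F = 843/5 (F = -12*(-13*(-1/12) + 18*(1/5))*(-3) = -12*(13/12 + 18/5)*(-3) = -12*281/60*(-3) = -281/5*(-3) = 843/5 ≈ 168.60)
(14356 - 1*(-11252)) + F = (14356 - 1*(-11252)) + 843/5 = (14356 + 11252) + 843/5 = 25608 + 843/5 = 128883/5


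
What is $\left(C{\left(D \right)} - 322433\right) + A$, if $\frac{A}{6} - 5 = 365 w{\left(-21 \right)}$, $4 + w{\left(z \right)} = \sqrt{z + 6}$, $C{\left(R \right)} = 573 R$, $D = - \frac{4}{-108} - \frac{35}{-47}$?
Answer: $- \frac{139892477}{423} + 2190 i \sqrt{15} \approx -3.3072 \cdot 10^{5} + 8481.8 i$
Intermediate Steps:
$D = \frac{992}{1269}$ ($D = \left(-4\right) \left(- \frac{1}{108}\right) - - \frac{35}{47} = \frac{1}{27} + \frac{35}{47} = \frac{992}{1269} \approx 0.78172$)
$w{\left(z \right)} = -4 + \sqrt{6 + z}$ ($w{\left(z \right)} = -4 + \sqrt{z + 6} = -4 + \sqrt{6 + z}$)
$A = -8730 + 2190 i \sqrt{15}$ ($A = 30 + 6 \cdot 365 \left(-4 + \sqrt{6 - 21}\right) = 30 + 6 \cdot 365 \left(-4 + \sqrt{-15}\right) = 30 + 6 \cdot 365 \left(-4 + i \sqrt{15}\right) = 30 + 6 \left(-1460 + 365 i \sqrt{15}\right) = 30 - \left(8760 - 2190 i \sqrt{15}\right) = -8730 + 2190 i \sqrt{15} \approx -8730.0 + 8481.8 i$)
$\left(C{\left(D \right)} - 322433\right) + A = \left(573 \cdot \frac{992}{1269} - 322433\right) - \left(8730 - 2190 i \sqrt{15}\right) = \left(\frac{189472}{423} - 322433\right) - \left(8730 - 2190 i \sqrt{15}\right) = - \frac{136199687}{423} - \left(8730 - 2190 i \sqrt{15}\right) = - \frac{139892477}{423} + 2190 i \sqrt{15}$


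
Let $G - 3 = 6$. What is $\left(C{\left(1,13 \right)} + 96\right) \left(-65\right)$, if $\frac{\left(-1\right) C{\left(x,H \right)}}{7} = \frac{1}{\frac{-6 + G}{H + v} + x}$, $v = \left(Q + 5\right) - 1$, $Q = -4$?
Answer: $- \frac{93925}{16} \approx -5870.3$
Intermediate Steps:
$G = 9$ ($G = 3 + 6 = 9$)
$v = 0$ ($v = \left(-4 + 5\right) - 1 = 1 - 1 = 0$)
$C{\left(x,H \right)} = - \frac{7}{x + \frac{3}{H}}$ ($C{\left(x,H \right)} = - \frac{7}{\frac{-6 + 9}{H + 0} + x} = - \frac{7}{\frac{3}{H} + x} = - \frac{7}{x + \frac{3}{H}}$)
$\left(C{\left(1,13 \right)} + 96\right) \left(-65\right) = \left(\left(-7\right) 13 \frac{1}{3 + 13 \cdot 1} + 96\right) \left(-65\right) = \left(\left(-7\right) 13 \frac{1}{3 + 13} + 96\right) \left(-65\right) = \left(\left(-7\right) 13 \cdot \frac{1}{16} + 96\right) \left(-65\right) = \left(- \frac{91}{16} + 96\right) \left(-65\right) = \frac{1445}{16} \left(-65\right) = - \frac{93925}{16}$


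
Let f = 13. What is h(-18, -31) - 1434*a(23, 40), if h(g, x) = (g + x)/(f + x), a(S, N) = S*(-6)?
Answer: 3562105/18 ≈ 1.9789e+5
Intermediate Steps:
a(S, N) = -6*S
h(g, x) = (g + x)/(13 + x)
h(-18, -31) - 1434*a(23, 40) = (-18 - 31)/(13 - 31) - (-8604)*23 = -49/(-18) - 1434*(-138) = -1/18*(-49) + 197892 = 49/18 + 197892 = 3562105/18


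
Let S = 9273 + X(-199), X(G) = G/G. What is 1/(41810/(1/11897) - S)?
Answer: 1/497404296 ≈ 2.0104e-9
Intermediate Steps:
X(G) = 1
S = 9274 (S = 9273 + 1 = 9274)
1/(41810/(1/11897) - S) = 1/(41810/(1/11897) - 1*9274) = 1/(41810/(1/11897) - 9274) = 1/(41810*11897 - 9274) = 1/(497413570 - 9274) = 1/497404296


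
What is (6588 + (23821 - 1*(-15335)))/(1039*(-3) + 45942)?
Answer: 15248/14275 ≈ 1.0682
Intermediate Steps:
(6588 + (23821 - 1*(-15335)))/(1039*(-3) + 45942) = (6588 + (23821 + 15335))/(-3117 + 45942) = (6588 + 39156)/42825 = 45744*(1/42825) = 15248/14275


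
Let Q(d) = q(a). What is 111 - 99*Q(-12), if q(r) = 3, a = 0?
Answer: -186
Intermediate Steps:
Q(d) = 3
111 - 99*Q(-12) = 111 - 99*3 = 111 - 297 = -186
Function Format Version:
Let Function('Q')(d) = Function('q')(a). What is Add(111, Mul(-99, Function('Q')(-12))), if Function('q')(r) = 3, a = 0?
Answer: -186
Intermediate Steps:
Function('Q')(d) = 3
Add(111, Mul(-99, Function('Q')(-12))) = Add(111, Mul(-99, 3)) = Add(111, -297) = -186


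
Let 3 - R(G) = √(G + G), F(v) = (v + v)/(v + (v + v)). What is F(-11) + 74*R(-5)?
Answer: 668/3 - 74*I*√10 ≈ 222.67 - 234.01*I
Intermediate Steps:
F(v) = ⅔ (F(v) = (2*v)/(v + 2*v) = (2*v)/((3*v)) = (2*v)*(1/(3*v)) = ⅔)
R(G) = 3 - √2*√G (R(G) = 3 - √(G + G) = 3 - √(2*G) = 3 - √2*√G)
F(-11) + 74*R(-5) = ⅔ + 74*(3 - √2*√(-5)) = ⅔ + 74*(3 - √2*I*√5) = ⅔ + 74*(3 - I*√10) = ⅔ + (222 - 74*I*√10) = 668/3 - 74*I*√10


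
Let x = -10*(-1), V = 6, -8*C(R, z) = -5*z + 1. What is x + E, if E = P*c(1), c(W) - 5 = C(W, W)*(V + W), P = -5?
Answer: -65/2 ≈ -32.500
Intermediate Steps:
C(R, z) = -1/8 + 5*z/8 (C(R, z) = -(-5*z + 1)/8 = -(1 - 5*z)/8 = -1/8 + 5*z/8)
c(W) = 5 + (6 + W)*(-1/8 + 5*W/8) (c(W) = 5 + (-1/8 + 5*W/8)*(6 + W) = 5 + (6 + W)*(-1/8 + 5*W/8))
x = 10
E = -85/2 (E = -5*(17/4 + (5/8)*1**2 + (29/8)*1) = -5*(17/4 + (5/8)*1 + 29/8) = -5*(17/4 + 5/8 + 29/8) = -5*17/2 = -85/2 ≈ -42.500)
x + E = 10 - 85/2 = -65/2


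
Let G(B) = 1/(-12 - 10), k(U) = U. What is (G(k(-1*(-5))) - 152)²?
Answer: 11189025/484 ≈ 23118.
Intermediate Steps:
G(B) = -1/22 (G(B) = 1/(-22) = -1/22)
(G(k(-1*(-5))) - 152)² = (-1/22 - 152)² = (-3345/22)² = 11189025/484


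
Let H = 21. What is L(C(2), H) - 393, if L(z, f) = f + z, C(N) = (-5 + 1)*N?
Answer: -380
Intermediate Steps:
C(N) = -4*N
L(C(2), H) - 393 = (21 - 4*2) - 393 = (21 - 8) - 393 = 13 - 393 = -380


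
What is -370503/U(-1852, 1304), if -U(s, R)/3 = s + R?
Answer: -123501/548 ≈ -225.37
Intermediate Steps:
U(s, R) = -3*R - 3*s (U(s, R) = -3*(s + R) = -3*(R + s) = -3*R - 3*s)
-370503/U(-1852, 1304) = -370503/(-3*1304 - 3*(-1852)) = -370503/(-3912 + 5556) = -370503/1644 = -370503*1/1644 = -123501/548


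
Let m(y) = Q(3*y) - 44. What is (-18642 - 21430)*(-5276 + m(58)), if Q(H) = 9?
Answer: 212822392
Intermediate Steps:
m(y) = -35 (m(y) = 9 - 44 = -35)
(-18642 - 21430)*(-5276 + m(58)) = (-18642 - 21430)*(-5276 - 35) = -40072*(-5311) = 212822392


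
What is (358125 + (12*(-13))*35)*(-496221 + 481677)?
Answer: -5129159760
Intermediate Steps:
(358125 + (12*(-13))*35)*(-496221 + 481677) = (358125 - 156*35)*(-14544) = (358125 - 5460)*(-14544) = 352665*(-14544) = -5129159760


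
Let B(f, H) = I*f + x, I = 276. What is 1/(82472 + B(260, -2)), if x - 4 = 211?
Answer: 1/154447 ≈ 6.4747e-6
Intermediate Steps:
x = 215 (x = 4 + 211 = 215)
B(f, H) = 215 + 276*f (B(f, H) = 276*f + 215 = 215 + 276*f)
1/(82472 + B(260, -2)) = 1/(82472 + (215 + 276*260)) = 1/(82472 + (215 + 71760)) = 1/(82472 + 71975) = 1/154447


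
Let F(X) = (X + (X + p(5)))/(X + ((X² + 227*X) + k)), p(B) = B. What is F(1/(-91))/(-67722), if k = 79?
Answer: -13741/14299545448 ≈ -9.6094e-7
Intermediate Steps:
F(X) = (5 + 2*X)/(79 + X² + 228*X) (F(X) = (X + (X + 5))/(X + ((X² + 227*X) + 79)) = (X + (5 + X))/(X + (79 + X² + 227*X)) = (5 + 2*X)/(79 + X² + 228*X))
F(1/(-91))/(-67722) = ((5 + 2/(-91))/(79 + (1/(-91))² + 228/(-91)))/(-67722) = ((5 + 2*(-1/91))/(79 + (-1/91)² + 228*(-1/91)))*(-1/67722) = ((5 - 2/91)/(79 + 1/8281 - 228/91))*(-1/67722) = ((453/91)/(633452/8281))*(-1/67722) = ((8281/633452)*(453/91))*(-1/67722) = (41223/633452)*(-1/67722) = -13741/14299545448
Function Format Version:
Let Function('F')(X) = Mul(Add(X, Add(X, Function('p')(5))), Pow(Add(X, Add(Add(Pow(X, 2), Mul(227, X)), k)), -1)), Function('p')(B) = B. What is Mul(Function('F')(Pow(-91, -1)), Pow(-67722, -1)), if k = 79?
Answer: Rational(-13741, 14299545448) ≈ -9.6094e-7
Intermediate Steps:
Function('F')(X) = Mul(Pow(Add(79, Pow(X, 2), Mul(228, X)), -1), Add(5, Mul(2, X))) (Function('F')(X) = Mul(Add(X, Add(X, 5)), Pow(Add(X, Add(Add(Pow(X, 2), Mul(227, X)), 79)), -1)) = Mul(Add(X, Add(5, X)), Pow(Add(X, Add(79, Pow(X, 2), Mul(227, X))), -1)) = Mul(Add(5, Mul(2, X)), Pow(Add(79, Pow(X, 2), Mul(228, X)), -1)) = Mul(Pow(Add(79, Pow(X, 2), Mul(228, X)), -1), Add(5, Mul(2, X))))
Mul(Function('F')(Pow(-91, -1)), Pow(-67722, -1)) = Mul(Mul(Pow(Add(79, Pow(Pow(-91, -1), 2), Mul(228, Pow(-91, -1))), -1), Add(5, Mul(2, Pow(-91, -1)))), Pow(-67722, -1)) = Mul(Mul(Pow(Add(79, Pow(Rational(-1, 91), 2), Mul(228, Rational(-1, 91))), -1), Add(5, Mul(2, Rational(-1, 91)))), Rational(-1, 67722)) = Mul(Mul(Pow(Add(79, Rational(1, 8281), Rational(-228, 91)), -1), Add(5, Rational(-2, 91))), Rational(-1, 67722)) = Mul(Mul(Pow(Rational(633452, 8281), -1), Rational(453, 91)), Rational(-1, 67722)) = Mul(Mul(Rational(8281, 633452), Rational(453, 91)), Rational(-1, 67722)) = Mul(Rational(41223, 633452), Rational(-1, 67722)) = Rational(-13741, 14299545448)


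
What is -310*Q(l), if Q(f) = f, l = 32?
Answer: -9920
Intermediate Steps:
-310*Q(l) = -310*32 = -9920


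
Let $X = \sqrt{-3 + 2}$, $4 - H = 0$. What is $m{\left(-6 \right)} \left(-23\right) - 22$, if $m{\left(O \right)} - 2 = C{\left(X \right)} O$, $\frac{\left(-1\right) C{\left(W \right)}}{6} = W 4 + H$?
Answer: $-3380 - 3312 i \approx -3380.0 - 3312.0 i$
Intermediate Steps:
$H = 4$ ($H = 4 - 0 = 4 + 0 = 4$)
$X = i$ ($X = \sqrt{-1} = i \approx 1.0 i$)
$C{\left(W \right)} = -24 - 24 W$ ($C{\left(W \right)} = - 6 \left(W 4 + 4\right) = - 6 \left(4 W + 4\right) = - 6 \left(4 + 4 W\right) = -24 - 24 W$)
$m{\left(O \right)} = 2 + O \left(-24 - 24 i\right)$ ($m{\left(O \right)} = 2 + \left(-24 - 24 i\right) O = 2 + O \left(-24 - 24 i\right)$)
$m{\left(-6 \right)} \left(-23\right) - 22 = \left(2 - - 144 \left(1 + i\right)\right) \left(-23\right) - 22 = \left(2 + \left(144 + 144 i\right)\right) \left(-23\right) - 22 = \left(146 + 144 i\right) \left(-23\right) - 22 = \left(-3358 - 3312 i\right) - 22 = -3380 - 3312 i$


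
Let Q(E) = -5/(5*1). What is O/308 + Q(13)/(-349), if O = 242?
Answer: 3853/4886 ≈ 0.78858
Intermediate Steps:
Q(E) = -1 (Q(E) = -5/5 = -5*⅕ = -1)
O/308 + Q(13)/(-349) = 242/308 - 1/(-349) = 242*(1/308) - 1*(-1/349) = 11/14 + 1/349 = 3853/4886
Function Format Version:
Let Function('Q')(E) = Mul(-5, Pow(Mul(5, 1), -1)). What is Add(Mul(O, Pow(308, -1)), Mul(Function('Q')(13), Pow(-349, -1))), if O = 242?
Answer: Rational(3853, 4886) ≈ 0.78858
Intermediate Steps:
Function('Q')(E) = -1 (Function('Q')(E) = Mul(-5, Pow(5, -1)) = Mul(-5, Rational(1, 5)) = -1)
Add(Mul(O, Pow(308, -1)), Mul(Function('Q')(13), Pow(-349, -1))) = Add(Mul(242, Pow(308, -1)), Mul(-1, Pow(-349, -1))) = Add(Mul(242, Rational(1, 308)), Mul(-1, Rational(-1, 349))) = Add(Rational(11, 14), Rational(1, 349)) = Rational(3853, 4886)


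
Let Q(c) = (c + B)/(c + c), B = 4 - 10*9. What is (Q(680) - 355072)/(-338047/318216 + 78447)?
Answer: -9604103468151/2121833962925 ≈ -4.5263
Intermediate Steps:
B = -86 (B = 4 - 90 = -86)
Q(c) = (-86 + c)/(2*c) (Q(c) = (c - 86)/(c + c) = (-86 + c)/((2*c)) = (-86 + c)*(1/(2*c)) = (-86 + c)/(2*c))
(Q(680) - 355072)/(-338047/318216 + 78447) = ((½)*(-86 + 680)/680 - 355072)/(-338047/318216 + 78447) = ((½)*(1/680)*594 - 355072)/(-338047*1/318216 + 78447) = (297/680 - 355072)/(-338047/318216 + 78447) = -241448663/(680*24962752505/318216) = -241448663/680*318216/24962752505 = -9604103468151/2121833962925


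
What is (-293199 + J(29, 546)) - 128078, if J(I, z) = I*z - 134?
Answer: -405577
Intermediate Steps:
J(I, z) = -134 + I*z
(-293199 + J(29, 546)) - 128078 = (-293199 + (-134 + 29*546)) - 128078 = (-293199 + (-134 + 15834)) - 128078 = (-293199 + 15700) - 128078 = -277499 - 128078 = -405577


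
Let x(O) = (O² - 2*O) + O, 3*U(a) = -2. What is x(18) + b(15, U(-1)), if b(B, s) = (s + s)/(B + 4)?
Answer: 17438/57 ≈ 305.93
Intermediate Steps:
U(a) = -⅔ (U(a) = (⅓)*(-2) = -⅔)
b(B, s) = 2*s/(4 + B) (b(B, s) = (2*s)/(4 + B) = 2*s/(4 + B))
x(O) = O² - O
x(18) + b(15, U(-1)) = 18*(-1 + 18) + 2*(-⅔)/(4 + 15) = 18*17 + 2*(-⅔)/19 = 306 + 2*(-⅔)*(1/19) = 306 - 4/57 = 17438/57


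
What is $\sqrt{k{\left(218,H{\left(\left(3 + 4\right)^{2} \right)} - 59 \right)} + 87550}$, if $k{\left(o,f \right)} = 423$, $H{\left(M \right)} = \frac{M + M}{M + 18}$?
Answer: $\sqrt{87973} \approx 296.6$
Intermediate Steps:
$H{\left(M \right)} = \frac{2 M}{18 + M}$
$\sqrt{k{\left(218,H{\left(\left(3 + 4\right)^{2} \right)} - 59 \right)} + 87550} = \sqrt{423 + 87550} = \sqrt{87973}$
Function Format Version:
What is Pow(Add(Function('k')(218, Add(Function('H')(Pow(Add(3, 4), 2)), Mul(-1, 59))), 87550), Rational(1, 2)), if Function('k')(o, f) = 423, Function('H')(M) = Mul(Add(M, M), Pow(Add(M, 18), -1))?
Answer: Pow(87973, Rational(1, 2)) ≈ 296.60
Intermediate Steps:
Function('H')(M) = Mul(2, M, Pow(Add(18, M), -1)) (Function('H')(M) = Mul(Mul(2, M), Pow(Add(18, M), -1)) = Mul(2, M, Pow(Add(18, M), -1)))
Pow(Add(Function('k')(218, Add(Function('H')(Pow(Add(3, 4), 2)), Mul(-1, 59))), 87550), Rational(1, 2)) = Pow(Add(423, 87550), Rational(1, 2)) = Pow(87973, Rational(1, 2))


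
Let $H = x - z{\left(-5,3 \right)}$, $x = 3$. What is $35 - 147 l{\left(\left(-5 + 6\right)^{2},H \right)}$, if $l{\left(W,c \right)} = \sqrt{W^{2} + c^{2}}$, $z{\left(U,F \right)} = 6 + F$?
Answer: $35 - 147 \sqrt{37} \approx -859.17$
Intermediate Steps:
$H = -6$ ($H = 3 - \left(6 + 3\right) = 3 - 9 = -6$)
$35 - 147 l{\left(\left(-5 + 6\right)^{2},H \right)} = 35 - 147 \sqrt{\left(\left(-5 + 6\right)^{2}\right)^{2} + \left(-6\right)^{2}} = 35 - 147 \sqrt{\left(1^{2}\right)^{2} + 36} = 35 - 147 \sqrt{1^{2} + 36} = 35 - 147 \sqrt{1 + 36} = 35 - 147 \sqrt{37}$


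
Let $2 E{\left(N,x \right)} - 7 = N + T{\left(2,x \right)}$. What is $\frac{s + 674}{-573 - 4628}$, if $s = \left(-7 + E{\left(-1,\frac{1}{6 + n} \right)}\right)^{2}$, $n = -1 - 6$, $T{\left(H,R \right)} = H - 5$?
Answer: $- \frac{2817}{20804} \approx -0.13541$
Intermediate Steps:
$T{\left(H,R \right)} = -5 + H$
$n = -7$ ($n = -1 - 6 = -7$)
$E{\left(N,x \right)} = 2 + \frac{N}{2}$ ($E{\left(N,x \right)} = \frac{7}{2} + \frac{N + \left(-5 + 2\right)}{2} = \frac{7}{2} + \frac{N - 3}{2} = \frac{7}{2} + \frac{-3 + N}{2} = \frac{7}{2} + \left(- \frac{3}{2} + \frac{N}{2}\right) = 2 + \frac{N}{2}$)
$s = \frac{121}{4}$ ($s = \left(-7 + \left(2 + \frac{1}{2} \left(-1\right)\right)\right)^{2} = \left(-7 + \left(2 - \frac{1}{2}\right)\right)^{2} = \left(-7 + \frac{3}{2}\right)^{2} = \left(- \frac{11}{2}\right)^{2} = \frac{121}{4} \approx 30.25$)
$\frac{s + 674}{-573 - 4628} = \frac{\frac{121}{4} + 674}{-573 - 4628} = \frac{2817}{4 \left(-5201\right)} = \frac{2817}{4} \left(- \frac{1}{5201}\right) = - \frac{2817}{20804}$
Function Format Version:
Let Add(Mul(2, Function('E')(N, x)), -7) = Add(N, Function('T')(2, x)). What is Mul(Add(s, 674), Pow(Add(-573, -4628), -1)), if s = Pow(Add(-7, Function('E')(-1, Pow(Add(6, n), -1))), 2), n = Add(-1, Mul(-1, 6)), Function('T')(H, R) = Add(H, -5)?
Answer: Rational(-2817, 20804) ≈ -0.13541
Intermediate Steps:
Function('T')(H, R) = Add(-5, H)
n = -7 (n = Add(-1, -6) = -7)
Function('E')(N, x) = Add(2, Mul(Rational(1, 2), N)) (Function('E')(N, x) = Add(Rational(7, 2), Mul(Rational(1, 2), Add(N, Add(-5, 2)))) = Add(Rational(7, 2), Mul(Rational(1, 2), Add(N, -3))) = Add(Rational(7, 2), Mul(Rational(1, 2), Add(-3, N))) = Add(Rational(7, 2), Add(Rational(-3, 2), Mul(Rational(1, 2), N))) = Add(2, Mul(Rational(1, 2), N)))
s = Rational(121, 4) (s = Pow(Add(-7, Add(2, Mul(Rational(1, 2), -1))), 2) = Pow(Add(-7, Add(2, Rational(-1, 2))), 2) = Pow(Add(-7, Rational(3, 2)), 2) = Pow(Rational(-11, 2), 2) = Rational(121, 4) ≈ 30.250)
Mul(Add(s, 674), Pow(Add(-573, -4628), -1)) = Mul(Add(Rational(121, 4), 674), Pow(Add(-573, -4628), -1)) = Mul(Rational(2817, 4), Pow(-5201, -1)) = Mul(Rational(2817, 4), Rational(-1, 5201)) = Rational(-2817, 20804)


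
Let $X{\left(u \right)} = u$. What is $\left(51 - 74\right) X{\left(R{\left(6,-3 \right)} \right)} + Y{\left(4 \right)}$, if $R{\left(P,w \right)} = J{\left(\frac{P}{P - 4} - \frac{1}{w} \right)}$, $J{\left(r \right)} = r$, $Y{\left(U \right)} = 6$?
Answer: $- \frac{212}{3} \approx -70.667$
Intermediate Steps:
$R{\left(P,w \right)} = - \frac{1}{w} + \frac{P}{-4 + P}$ ($R{\left(P,w \right)} = \frac{P}{P - 4} - \frac{1}{w} = \frac{P}{-4 + P} - \frac{1}{w} = - \frac{1}{w} + \frac{P}{-4 + P}$)
$\left(51 - 74\right) X{\left(R{\left(6,-3 \right)} \right)} + Y{\left(4 \right)} = \left(51 - 74\right) \frac{4 - 6 + 6 \left(-3\right)}{\left(-3\right) \left(-4 + 6\right)} + 6 = - 23 \left(- \frac{4 - 6 - 18}{3 \cdot 2}\right) + 6 = - 23 \left(\left(- \frac{1}{3}\right) \frac{1}{2} \left(-20\right)\right) + 6 = \left(-23\right) \frac{10}{3} + 6 = - \frac{230}{3} + 6 = - \frac{212}{3}$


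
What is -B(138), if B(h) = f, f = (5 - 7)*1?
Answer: 2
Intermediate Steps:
f = -2 (f = -2*1 = -2)
B(h) = -2
-B(138) = -1*(-2) = 2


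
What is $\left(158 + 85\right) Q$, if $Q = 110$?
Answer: $26730$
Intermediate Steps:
$\left(158 + 85\right) Q = \left(158 + 85\right) 110 = 243 \cdot 110 = 26730$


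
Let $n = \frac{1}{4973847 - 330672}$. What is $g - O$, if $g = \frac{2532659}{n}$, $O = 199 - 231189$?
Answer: $11759579183315$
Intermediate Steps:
$O = -230990$ ($O = 199 - 231189 = -230990$)
$n = \frac{1}{4643175} \approx 2.1537 \cdot 10^{-7}$
$g = 11759578952325$ ($g = 2532659 \frac{1}{\frac{1}{4643175}} = 2532659 \cdot 4643175 = 11759578952325$)
$g - O = 11759578952325 - -230990 = 11759578952325 + 230990 = 11759579183315$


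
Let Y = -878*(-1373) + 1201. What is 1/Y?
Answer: 1/1206695 ≈ 8.2871e-7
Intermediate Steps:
Y = 1206695 (Y = 1205494 + 1201 = 1206695)
1/Y = 1/1206695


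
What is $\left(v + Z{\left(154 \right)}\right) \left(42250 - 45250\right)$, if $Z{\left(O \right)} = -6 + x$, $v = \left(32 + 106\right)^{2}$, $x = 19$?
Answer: $-57171000$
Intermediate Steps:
$v = 19044$ ($v = 138^{2} = 19044$)
$Z{\left(O \right)} = 13$ ($Z{\left(O \right)} = -6 + 19 = 13$)
$\left(v + Z{\left(154 \right)}\right) \left(42250 - 45250\right) = \left(19044 + 13\right) \left(42250 - 45250\right) = 19057 \left(-3000\right) = -57171000$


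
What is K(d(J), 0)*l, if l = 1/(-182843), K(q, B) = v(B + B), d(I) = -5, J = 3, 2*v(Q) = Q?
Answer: 0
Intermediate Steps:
v(Q) = Q/2
K(q, B) = B (K(q, B) = (B + B)/2 = (2*B)/2 = B)
l = -1/182843 ≈ -5.4692e-6
K(d(J), 0)*l = 0*(-1/182843) = 0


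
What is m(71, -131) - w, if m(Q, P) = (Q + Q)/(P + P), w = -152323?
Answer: 19954242/131 ≈ 1.5232e+5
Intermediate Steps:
m(Q, P) = Q/P (m(Q, P) = (2*Q)/((2*P)) = (2*Q)*(1/(2*P)) = Q/P)
m(71, -131) - w = 71/(-131) - 1*(-152323) = 71*(-1/131) + 152323 = -71/131 + 152323 = 19954242/131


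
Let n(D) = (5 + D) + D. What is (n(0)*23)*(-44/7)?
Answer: -5060/7 ≈ -722.86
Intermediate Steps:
n(D) = 5 + 2*D
(n(0)*23)*(-44/7) = ((5 + 2*0)*23)*(-44/7) = ((5 + 0)*23)*(-44*1/7) = (5*23)*(-44/7) = 115*(-44/7) = -5060/7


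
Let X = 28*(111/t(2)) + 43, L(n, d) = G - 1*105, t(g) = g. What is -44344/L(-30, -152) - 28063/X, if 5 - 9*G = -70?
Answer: 102156917/231565 ≈ 441.16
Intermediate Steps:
G = 25/3 (G = 5/9 - ⅑*(-70) = 5/9 + 70/9 = 25/3 ≈ 8.3333)
L(n, d) = -290/3 (L(n, d) = 25/3 - 1*105 = 25/3 - 105 = -290/3)
X = 1597 (X = 28*(111/2) + 43 = 1554 + 43 = 1597)
-44344/L(-30, -152) - 28063/X = -44344/(-290/3) - 28063/1597 = -44344*(-3/290) - 28063*1/1597 = 66516/145 - 28063/1597 = 102156917/231565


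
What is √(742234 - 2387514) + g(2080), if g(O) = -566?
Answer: -566 + 4*I*√102830 ≈ -566.0 + 1282.7*I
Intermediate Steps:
√(742234 - 2387514) + g(2080) = √(742234 - 2387514) - 566 = √(-1645280) - 566 = 4*I*√102830 - 566 = -566 + 4*I*√102830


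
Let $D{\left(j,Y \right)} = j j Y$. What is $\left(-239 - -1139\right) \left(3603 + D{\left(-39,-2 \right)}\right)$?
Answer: $504900$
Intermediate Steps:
$D{\left(j,Y \right)} = Y j^{2}$ ($D{\left(j,Y \right)} = j^{2} Y = Y j^{2}$)
$\left(-239 - -1139\right) \left(3603 + D{\left(-39,-2 \right)}\right) = \left(-239 - -1139\right) \left(3603 - 2 \left(-39\right)^{2}\right) = \left(-239 + \left(-93 + 1232\right)\right) \left(3603 - 3042\right) = \left(-239 + 1139\right) \left(3603 - 3042\right) = 900 \cdot 561 = 504900$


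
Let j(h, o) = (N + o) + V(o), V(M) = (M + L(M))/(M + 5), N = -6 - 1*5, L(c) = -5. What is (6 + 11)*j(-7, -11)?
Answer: -986/3 ≈ -328.67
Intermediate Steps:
N = -11 (N = -6 - 5 = -11)
V(M) = (-5 + M)/(5 + M) (V(M) = (M - 5)/(M + 5) = (-5 + M)/(5 + M))
j(h, o) = -11 + o + (-5 + o)/(5 + o) (j(h, o) = (-11 + o) + (-5 + o)/(5 + o) = -11 + o + (-5 + o)/(5 + o))
(6 + 11)*j(-7, -11) = (6 + 11)*((-60 + (-11)**2 - 5*(-11))/(5 - 11)) = 17*((-60 + 121 + 55)/(-6)) = 17*(-1/6*116) = 17*(-58/3) = -986/3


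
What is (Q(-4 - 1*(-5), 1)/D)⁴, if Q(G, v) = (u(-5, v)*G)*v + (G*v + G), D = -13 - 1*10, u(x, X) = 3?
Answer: 625/279841 ≈ 0.0022334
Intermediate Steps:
D = -23 (D = -13 - 10 = -23)
Q(G, v) = G + 4*G*v (Q(G, v) = (3*G)*v + (G*v + G) = 3*G*v + (G + G*v) = G + 4*G*v)
(Q(-4 - 1*(-5), 1)/D)⁴ = (((-4 - 1*(-5))*(1 + 4*1))/(-23))⁴ = (((-4 + 5)*(1 + 4))*(-1/23))⁴ = ((1*5)*(-1/23))⁴ = (5*(-1/23))⁴ = (-5/23)⁴ = 625/279841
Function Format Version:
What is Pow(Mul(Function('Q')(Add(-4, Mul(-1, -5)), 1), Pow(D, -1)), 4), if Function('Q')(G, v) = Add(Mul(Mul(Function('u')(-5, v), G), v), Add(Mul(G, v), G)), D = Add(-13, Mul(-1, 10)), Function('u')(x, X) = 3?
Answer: Rational(625, 279841) ≈ 0.0022334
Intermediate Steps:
D = -23 (D = Add(-13, -10) = -23)
Function('Q')(G, v) = Add(G, Mul(4, G, v)) (Function('Q')(G, v) = Add(Mul(Mul(3, G), v), Add(Mul(G, v), G)) = Add(Mul(3, G, v), Add(G, Mul(G, v))) = Add(G, Mul(4, G, v)))
Pow(Mul(Function('Q')(Add(-4, Mul(-1, -5)), 1), Pow(D, -1)), 4) = Pow(Mul(Mul(Add(-4, Mul(-1, -5)), Add(1, Mul(4, 1))), Pow(-23, -1)), 4) = Pow(Mul(Mul(Add(-4, 5), Add(1, 4)), Rational(-1, 23)), 4) = Pow(Mul(Mul(1, 5), Rational(-1, 23)), 4) = Pow(Mul(5, Rational(-1, 23)), 4) = Pow(Rational(-5, 23), 4) = Rational(625, 279841)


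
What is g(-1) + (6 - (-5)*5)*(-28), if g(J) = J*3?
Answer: -871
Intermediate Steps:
g(J) = 3*J
g(-1) + (6 - (-5)*5)*(-28) = 3*(-1) + (6 - (-5)*5)*(-28) = -3 + (6 - 1*(-25))*(-28) = -3 + (6 + 25)*(-28) = -3 + 31*(-28) = -3 - 868 = -871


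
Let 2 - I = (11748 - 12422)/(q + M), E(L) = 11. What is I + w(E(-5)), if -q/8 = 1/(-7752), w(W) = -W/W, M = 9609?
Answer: 4982114/4655561 ≈ 1.0701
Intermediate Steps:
w(W) = -1 (w(W) = -1*1 = -1)
q = 1/969 (q = -8/(-7752) = -8*(-1/7752) = 1/969 ≈ 0.0010320)
I = 9637675/4655561 (I = 2 - (11748 - 12422)/(1/969 + 9609) = 2 - (-674)/9311122/969 = 2 - (-674)*969/9311122 = 2 - 1*(-326553/4655561) = 2 + 326553/4655561 = 9637675/4655561 ≈ 2.0701)
I + w(E(-5)) = 9637675/4655561 - 1 = 4982114/4655561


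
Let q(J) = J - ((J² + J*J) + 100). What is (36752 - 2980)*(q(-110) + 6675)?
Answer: -598946420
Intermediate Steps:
q(J) = -100 + J - 2*J² (q(J) = J - ((J² + J²) + 100) = J - (2*J² + 100) = J - (100 + 2*J²) = J + (-100 - 2*J²) = -100 + J - 2*J²)
(36752 - 2980)*(q(-110) + 6675) = (36752 - 2980)*((-100 - 110 - 2*(-110)²) + 6675) = 33772*((-100 - 110 - 2*12100) + 6675) = 33772*((-100 - 110 - 24200) + 6675) = 33772*(-24410 + 6675) = 33772*(-17735) = -598946420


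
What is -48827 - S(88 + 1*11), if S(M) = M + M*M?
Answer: -58727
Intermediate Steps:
S(M) = M + M**2
-48827 - S(88 + 1*11) = -48827 - (88 + 1*11)*(1 + (88 + 1*11)) = -48827 - (88 + 11)*(1 + (88 + 11)) = -48827 - 99*(1 + 99) = -48827 - 99*100 = -48827 - 1*9900 = -48827 - 9900 = -58727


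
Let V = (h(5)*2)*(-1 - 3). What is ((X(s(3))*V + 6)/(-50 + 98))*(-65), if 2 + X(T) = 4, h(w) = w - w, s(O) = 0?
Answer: -65/8 ≈ -8.1250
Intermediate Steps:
h(w) = 0
X(T) = 2 (X(T) = -2 + 4 = 2)
V = 0 (V = (0*2)*(-1 - 3) = 0*(-4) = 0)
((X(s(3))*V + 6)/(-50 + 98))*(-65) = ((2*0 + 6)/(-50 + 98))*(-65) = ((0 + 6)/48)*(-65) = ((1/48)*6)*(-65) = (⅛)*(-65) = -65/8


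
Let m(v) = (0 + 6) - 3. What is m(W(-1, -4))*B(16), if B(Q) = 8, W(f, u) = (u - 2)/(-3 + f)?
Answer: 24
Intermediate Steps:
W(f, u) = (-2 + u)/(-3 + f)
m(v) = 3 (m(v) = 6 - 3 = 3)
m(W(-1, -4))*B(16) = 3*8 = 24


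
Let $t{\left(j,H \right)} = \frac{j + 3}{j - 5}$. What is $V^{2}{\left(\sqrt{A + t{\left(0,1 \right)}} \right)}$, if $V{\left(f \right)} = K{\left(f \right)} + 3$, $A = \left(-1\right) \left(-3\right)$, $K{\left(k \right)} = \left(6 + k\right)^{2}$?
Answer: $\frac{51489}{25} + \frac{9936 \sqrt{15}}{25} \approx 3598.8$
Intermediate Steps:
$A = 3$
$t{\left(j,H \right)} = \frac{3 + j}{-5 + j}$
$V{\left(f \right)} = 3 + \left(6 + f\right)^{2}$ ($V{\left(f \right)} = \left(6 + f\right)^{2} + 3 = 3 + \left(6 + f\right)^{2}$)
$V^{2}{\left(\sqrt{A + t{\left(0,1 \right)}} \right)} = \left(3 + \left(6 + \sqrt{3 + \frac{3 + 0}{-5 + 0}}\right)^{2}\right)^{2} = \left(3 + \left(6 + \sqrt{3 + \frac{1}{-5} \cdot 3}\right)^{2}\right)^{2} = \left(3 + \left(6 + \sqrt{3 - \frac{3}{5}}\right)^{2}\right)^{2} = \left(3 + \left(6 + \sqrt{\frac{12}{5}}\right)^{2}\right)^{2} = \left(3 + \left(6 + \frac{2 \sqrt{15}}{5}\right)^{2}\right)^{2}$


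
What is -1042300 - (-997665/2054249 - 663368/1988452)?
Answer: -1064389547760691297/1021193883137 ≈ -1.0423e+6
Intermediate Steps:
-1042300 - (-997665/2054249 - 663368/1988452) = -1042300 - (-997665*1/2054249 - 663368*1/1988452) = -1042300 - (-997665/2054249 - 165842/497113) = -1042300 - 1*(-836633003803/1021193883137) = -1042300 + 836633003803/1021193883137 = -1064389547760691297/1021193883137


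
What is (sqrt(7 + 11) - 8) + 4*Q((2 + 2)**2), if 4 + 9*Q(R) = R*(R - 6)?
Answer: 184/3 + 3*sqrt(2) ≈ 65.576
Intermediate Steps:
Q(R) = -4/9 + R*(-6 + R)/9 (Q(R) = -4/9 + (R*(R - 6))/9 = -4/9 + (R*(-6 + R))/9 = -4/9 + R*(-6 + R)/9)
(sqrt(7 + 11) - 8) + 4*Q((2 + 2)**2) = (sqrt(7 + 11) - 8) + 4*(-4/9 - 2*(2 + 2)**2/3 + ((2 + 2)**2)**2/9) = (sqrt(18) - 8) + 4*(-4/9 - 2/3*4**2 + (4**2)**2/9) = (3*sqrt(2) - 8) + 4*(-4/9 - 2/3*16 + (1/9)*16**2) = (-8 + 3*sqrt(2)) + 4*(-4/9 - 32/3 + (1/9)*256) = (-8 + 3*sqrt(2)) + 4*(-4/9 - 32/3 + 256/9) = (-8 + 3*sqrt(2)) + 4*(52/3) = (-8 + 3*sqrt(2)) + 208/3 = 184/3 + 3*sqrt(2)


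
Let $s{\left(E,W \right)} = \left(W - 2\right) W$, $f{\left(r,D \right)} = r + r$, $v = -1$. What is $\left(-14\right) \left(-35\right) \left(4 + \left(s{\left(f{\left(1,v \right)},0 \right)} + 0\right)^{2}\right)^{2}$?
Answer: $7840$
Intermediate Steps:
$f{\left(r,D \right)} = 2 r$
$s{\left(E,W \right)} = W \left(-2 + W\right)$ ($s{\left(E,W \right)} = \left(-2 + W\right) W = W \left(-2 + W\right)$)
$\left(-14\right) \left(-35\right) \left(4 + \left(s{\left(f{\left(1,v \right)},0 \right)} + 0\right)^{2}\right)^{2} = \left(-14\right) \left(-35\right) \left(4 + \left(0 \left(-2 + 0\right) + 0\right)^{2}\right)^{2} = 490 \left(4 + \left(0 \left(-2\right) + 0\right)^{2}\right)^{2} = 490 \left(4 + \left(0 + 0\right)^{2}\right)^{2} = 490 \left(4 + 0^{2}\right)^{2} = 490 \left(4 + 0\right)^{2} = 490 \cdot 4^{2} = 490 \cdot 16 = 7840$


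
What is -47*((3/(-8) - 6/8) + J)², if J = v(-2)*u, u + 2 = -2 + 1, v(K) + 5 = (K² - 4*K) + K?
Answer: -782127/64 ≈ -12221.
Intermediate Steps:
v(K) = -5 + K² - 3*K (v(K) = -5 + ((K² - 4*K) + K) = -5 + (K² - 3*K) = -5 + K² - 3*K)
u = -3 (u = -2 + (-2 + 1) = -2 - 1 = -3)
J = -15 (J = (-5 + (-2)² - 3*(-2))*(-3) = (-5 + 4 + 6)*(-3) = 5*(-3) = -15)
-47*((3/(-8) - 6/8) + J)² = -47*((3/(-8) - 6/8) - 15)² = -47*((3*(-⅛) - 6*⅛) - 15)² = -47*((-3/8 - ¾) - 15)² = -47*(-9/8 - 15)² = -47*(-129/8)² = -47*16641/64 = -782127/64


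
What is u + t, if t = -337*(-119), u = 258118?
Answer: 298221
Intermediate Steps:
t = 40103 (t = -1*(-40103) = 40103)
u + t = 258118 + 40103 = 298221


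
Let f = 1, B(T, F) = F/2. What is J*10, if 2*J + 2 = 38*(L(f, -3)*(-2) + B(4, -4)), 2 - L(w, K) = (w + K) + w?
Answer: -1530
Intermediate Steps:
B(T, F) = F/2 (B(T, F) = F*(½) = F/2)
L(w, K) = 2 - K - 2*w (L(w, K) = 2 - ((w + K) + w) = 2 - ((K + w) + w) = 2 - (K + 2*w) = 2 + (-K - 2*w) = 2 - K - 2*w)
J = -153 (J = -1 + (38*((2 - 1*(-3) - 2*1)*(-2) + (½)*(-4)))/2 = -1 + (38*((2 + 3 - 2)*(-2) - 2))/2 = -1 + (38*(3*(-2) - 2))/2 = -1 + (38*(-6 - 2))/2 = -1 + (38*(-8))/2 = -1 + (½)*(-304) = -1 - 152 = -153)
J*10 = -153*10 = -1530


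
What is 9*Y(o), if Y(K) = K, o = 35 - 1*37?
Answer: -18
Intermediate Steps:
o = -2 (o = 35 - 37 = -2)
9*Y(o) = 9*(-2) = -18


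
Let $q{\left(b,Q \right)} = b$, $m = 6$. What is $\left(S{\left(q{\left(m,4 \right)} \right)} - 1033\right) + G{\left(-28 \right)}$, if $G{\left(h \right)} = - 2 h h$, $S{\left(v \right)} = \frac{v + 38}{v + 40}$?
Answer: $- \frac{59801}{23} \approx -2600.0$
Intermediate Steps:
$S{\left(v \right)} = \frac{38 + v}{40 + v}$
$G{\left(h \right)} = - 2 h^{2}$
$\left(S{\left(q{\left(m,4 \right)} \right)} - 1033\right) + G{\left(-28 \right)} = \left(\frac{38 + 6}{40 + 6} - 1033\right) - 2 \left(-28\right)^{2} = \left(\frac{1}{46} \cdot 44 - 1033\right) - 1568 = \left(\frac{22}{23} - 1033\right) - 1568 = - \frac{23737}{23} - 1568 = - \frac{59801}{23}$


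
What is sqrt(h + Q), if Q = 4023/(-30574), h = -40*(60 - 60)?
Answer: 3*I*sqrt(13666578)/30574 ≈ 0.36274*I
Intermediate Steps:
h = 0 (h = -40*0 = 0)
Q = -4023/30574 (Q = 4023*(-1/30574) = -4023/30574 ≈ -0.13158)
sqrt(h + Q) = sqrt(0 - 4023/30574) = sqrt(-4023/30574) = 3*I*sqrt(13666578)/30574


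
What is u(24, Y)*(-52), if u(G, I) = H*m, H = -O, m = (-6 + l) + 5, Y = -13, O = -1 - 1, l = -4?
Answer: 520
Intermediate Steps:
O = -2
m = -5 (m = (-6 - 4) + 5 = -10 + 5 = -5)
H = 2 (H = -1*(-2) = 2)
u(G, I) = -10 (u(G, I) = 2*(-5) = -10)
u(24, Y)*(-52) = -10*(-52) = 520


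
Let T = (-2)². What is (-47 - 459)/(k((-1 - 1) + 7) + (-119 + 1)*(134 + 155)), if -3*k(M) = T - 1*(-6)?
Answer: 759/51158 ≈ 0.014836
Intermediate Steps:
T = 4
k(M) = -10/3 (k(M) = -(4 - 1*(-6))/3 = -(4 + 6)/3 = -⅓*10 = -10/3)
(-47 - 459)/(k((-1 - 1) + 7) + (-119 + 1)*(134 + 155)) = (-47 - 459)/(-10/3 + (-119 + 1)*(134 + 155)) = -506/(-10/3 - 118*289) = -506/(-10/3 - 34102) = -506/(-102316/3) = -506*(-3/102316) = 759/51158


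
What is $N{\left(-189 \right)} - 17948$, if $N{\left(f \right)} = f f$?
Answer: $17773$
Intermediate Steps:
$N{\left(f \right)} = f^{2}$
$N{\left(-189 \right)} - 17948 = \left(-189\right)^{2} - 17948 = 35721 - 17948 = 17773$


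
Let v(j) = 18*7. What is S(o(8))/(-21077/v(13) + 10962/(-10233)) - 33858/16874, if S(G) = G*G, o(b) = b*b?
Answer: -23199719607/880881859 ≈ -26.337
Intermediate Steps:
v(j) = 126
o(b) = b²
S(G) = G²
S(o(8))/(-21077/v(13) + 10962/(-10233)) - 33858/16874 = (8²)²/(-21077/126 + 10962/(-10233)) - 33858/16874 = 64²/(-21077*1/126 + 10962*(-1/10233)) - 33858*1/16874 = 4096/(-3011/18 - 406/379) - 1539/767 = 4096/(-1148477/6822) - 1539/767 = 4096*(-6822/1148477) - 1539/767 = -27942912/1148477 - 1539/767 = -23199719607/880881859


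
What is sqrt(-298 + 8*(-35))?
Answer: 17*I*sqrt(2) ≈ 24.042*I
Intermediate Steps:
sqrt(-298 + 8*(-35)) = sqrt(-298 - 280) = sqrt(-578) = 17*I*sqrt(2)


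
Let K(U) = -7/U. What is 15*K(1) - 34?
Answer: -139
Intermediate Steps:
15*K(1) - 34 = 15*(-7/1) - 34 = 15*(-7*1) - 34 = 15*(-7) - 34 = -105 - 34 = -139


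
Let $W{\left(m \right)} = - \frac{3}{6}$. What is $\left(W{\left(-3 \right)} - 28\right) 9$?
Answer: $- \frac{513}{2} \approx -256.5$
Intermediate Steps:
$W{\left(m \right)} = - \frac{1}{2}$ ($W{\left(m \right)} = \left(-3\right) \frac{1}{6} = - \frac{1}{2}$)
$\left(W{\left(-3 \right)} - 28\right) 9 = \left(- \frac{1}{2} - 28\right) 9 = \left(- \frac{57}{2}\right) 9 = - \frac{513}{2}$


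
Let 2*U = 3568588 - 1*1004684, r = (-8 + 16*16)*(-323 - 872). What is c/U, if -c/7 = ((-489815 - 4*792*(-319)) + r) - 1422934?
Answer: 1198517/183136 ≈ 6.5444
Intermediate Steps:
r = -296360 (r = (-8 + 256)*(-1195) = 248*(-1195) = -296360)
U = 1281952 (U = (3568588 - 1*1004684)/2 = (3568588 - 1004684)/2 = (½)*2563904 = 1281952)
c = 8389619 (c = -7*(((-489815 - 4*792*(-319)) - 296360) - 1422934) = -7*(((-489815 - 3168*(-319)) - 296360) - 1422934) = -7*(((-489815 - 1*(-1010592)) - 296360) - 1422934) = -7*(((-489815 + 1010592) - 296360) - 1422934) = -7*((520777 - 296360) - 1422934) = -7*(224417 - 1422934) = -7*(-1198517) = 8389619)
c/U = 8389619/1281952 = 8389619*(1/1281952) = 1198517/183136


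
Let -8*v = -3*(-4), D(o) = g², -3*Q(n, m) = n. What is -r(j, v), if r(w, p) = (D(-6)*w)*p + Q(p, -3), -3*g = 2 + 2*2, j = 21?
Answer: 251/2 ≈ 125.50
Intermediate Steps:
Q(n, m) = -n/3
g = -2 (g = -(2 + 2*2)/3 = -(2 + 4)/3 = -⅓*6 = -2)
D(o) = 4 (D(o) = (-2)² = 4)
v = -3/2 (v = -(-3)*(-4)/8 = -⅛*12 = -3/2 ≈ -1.5000)
r(w, p) = -p/3 + 4*p*w (r(w, p) = (4*w)*p - p/3 = 4*p*w - p/3 = -p/3 + 4*p*w)
-r(j, v) = -(-3)*(-1 + 12*21)/(3*2) = -(-3)*(-1 + 252)/(3*2) = -(-3)*251/(3*2) = -1*(-251/2) = 251/2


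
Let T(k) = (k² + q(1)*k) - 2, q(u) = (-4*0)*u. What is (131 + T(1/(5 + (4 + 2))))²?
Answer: 243672100/14641 ≈ 16643.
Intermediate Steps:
q(u) = 0 (q(u) = 0*u = 0)
T(k) = -2 + k² (T(k) = (k² + 0*k) - 2 = (k² + 0) - 2 = k² - 2 = -2 + k²)
(131 + T(1/(5 + (4 + 2))))² = (131 + (-2 + (1/(5 + (4 + 2)))²))² = (131 + (-2 + (1/(5 + 6))²))² = (131 + (-2 + (1/11)²))² = (131 + (-2 + 1/121))² = (131 - 241/121)² = (15610/121)² = 243672100/14641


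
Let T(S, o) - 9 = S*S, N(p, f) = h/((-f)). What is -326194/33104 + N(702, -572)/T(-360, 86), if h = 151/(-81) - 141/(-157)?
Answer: -38441634209101231/3901273037441208 ≈ -9.8536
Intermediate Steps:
h = -12286/12717 (h = 151*(-1/81) - 141*(-1/157) = -151/81 + 141/157 = -12286/12717 ≈ -0.96611)
N(p, f) = 12286/(12717*f) (N(p, f) = -12286*(-1/f)/12717 = -(-12286)/(12717*f) = 12286/(12717*f))
T(S, o) = 9 + S² (T(S, o) = 9 + S*S = 9 + S²)
-326194/33104 + N(702, -572)/T(-360, 86) = -326194/33104 + ((12286/12717)/(-572))/(9 + (-360)²) = -326194*1/33104 + ((12286/12717)*(-1/572))/(9 + 129600) = -163097/16552 - 6143/3637062/129609 = -163097/16552 - 6143/3637062*1/129609 = -163097/16552 - 6143/471395968758 = -38441634209101231/3901273037441208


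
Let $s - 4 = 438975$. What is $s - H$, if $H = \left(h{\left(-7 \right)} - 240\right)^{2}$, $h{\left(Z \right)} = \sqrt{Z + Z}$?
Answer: $381393 + 480 i \sqrt{14} \approx 3.8139 \cdot 10^{5} + 1796.0 i$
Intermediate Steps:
$h{\left(Z \right)} = \sqrt{2} \sqrt{Z}$ ($h{\left(Z \right)} = \sqrt{2 Z} = \sqrt{2} \sqrt{Z}$)
$s = 438979$ ($s = 4 + 438975 = 438979$)
$H = \left(-240 + i \sqrt{14}\right)^{2}$ ($H = \left(\sqrt{2} \sqrt{-7} - 240\right)^{2} = \left(\sqrt{2} i \sqrt{7} - 240\right)^{2} = \left(i \sqrt{14} - 240\right)^{2} = \left(-240 + i \sqrt{14}\right)^{2} \approx 57586.0 - 1796.0 i$)
$s - H = 438979 - \left(240 - i \sqrt{14}\right)^{2}$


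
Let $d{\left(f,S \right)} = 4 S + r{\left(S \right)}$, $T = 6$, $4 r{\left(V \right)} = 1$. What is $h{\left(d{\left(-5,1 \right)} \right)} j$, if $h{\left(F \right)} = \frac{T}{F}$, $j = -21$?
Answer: $- \frac{504}{17} \approx -29.647$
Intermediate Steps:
$r{\left(V \right)} = \frac{1}{4}$ ($r{\left(V \right)} = \frac{1}{4} \cdot 1 = \frac{1}{4}$)
$d{\left(f,S \right)} = \frac{1}{4} + 4 S$ ($d{\left(f,S \right)} = 4 S + \frac{1}{4} = \frac{1}{4} + 4 S$)
$h{\left(F \right)} = \frac{6}{F}$
$h{\left(d{\left(-5,1 \right)} \right)} j = \frac{6}{\frac{1}{4} + 4 \cdot 1} \left(-21\right) = \frac{6}{\frac{1}{4} + 4} \left(-21\right) = \frac{6}{\frac{17}{4}} \left(-21\right) = 6 \cdot \frac{4}{17} \left(-21\right) = \frac{24}{17} \left(-21\right) = - \frac{504}{17}$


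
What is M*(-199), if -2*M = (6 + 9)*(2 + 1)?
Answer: 8955/2 ≈ 4477.5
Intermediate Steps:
M = -45/2 (M = -(6 + 9)*(2 + 1)/2 = -15*3/2 = -½*45 = -45/2 ≈ -22.500)
M*(-199) = -45/2*(-199) = 8955/2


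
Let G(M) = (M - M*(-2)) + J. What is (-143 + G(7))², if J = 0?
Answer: 14884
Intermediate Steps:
G(M) = 3*M (G(M) = (M - M*(-2)) + 0 = (M + 2*M) + 0 = 3*M + 0 = 3*M)
(-143 + G(7))² = (-143 + 3*7)² = (-143 + 21)² = (-122)² = 14884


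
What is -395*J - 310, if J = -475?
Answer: 187315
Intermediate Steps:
-395*J - 310 = -395*(-475) - 310 = 187625 - 310 = 187315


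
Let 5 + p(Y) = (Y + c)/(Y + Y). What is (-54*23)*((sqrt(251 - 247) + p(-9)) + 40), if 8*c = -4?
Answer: -93219/2 ≈ -46610.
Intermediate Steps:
c = -1/2 (c = (1/8)*(-4) = -1/2 ≈ -0.50000)
p(Y) = -5 + (-1/2 + Y)/(2*Y) (p(Y) = -5 + (Y - 1/2)/(Y + Y) = -5 + (-1/2 + Y)/((2*Y)) = -5 + (-1/2 + Y)*(1/(2*Y)) = -5 + (-1/2 + Y)/(2*Y))
(-54*23)*((sqrt(251 - 247) + p(-9)) + 40) = (-54*23)*((sqrt(251 - 247) + (1/4)*(-1 - 18*(-9))/(-9)) + 40) = -1242*((sqrt(4) + (1/4)*(-1/9)*(-1 + 162)) + 40) = -1242*((2 + (1/4)*(-1/9)*161) + 40) = -1242*((2 - 161/36) + 40) = -1242*(-89/36 + 40) = -1242*1351/36 = -93219/2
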